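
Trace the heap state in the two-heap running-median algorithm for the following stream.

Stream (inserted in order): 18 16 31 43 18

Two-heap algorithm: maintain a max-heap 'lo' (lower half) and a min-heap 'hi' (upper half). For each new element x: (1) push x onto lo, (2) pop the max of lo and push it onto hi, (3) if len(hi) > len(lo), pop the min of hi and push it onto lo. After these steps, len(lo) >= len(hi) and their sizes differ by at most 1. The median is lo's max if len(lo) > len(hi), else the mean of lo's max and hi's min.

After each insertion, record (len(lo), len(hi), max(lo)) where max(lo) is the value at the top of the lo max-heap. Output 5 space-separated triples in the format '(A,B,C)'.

Answer: (1,0,18) (1,1,16) (2,1,18) (2,2,18) (3,2,18)

Derivation:
Step 1: insert 18 -> lo=[18] hi=[] -> (len(lo)=1, len(hi)=0, max(lo)=18)
Step 2: insert 16 -> lo=[16] hi=[18] -> (len(lo)=1, len(hi)=1, max(lo)=16)
Step 3: insert 31 -> lo=[16, 18] hi=[31] -> (len(lo)=2, len(hi)=1, max(lo)=18)
Step 4: insert 43 -> lo=[16, 18] hi=[31, 43] -> (len(lo)=2, len(hi)=2, max(lo)=18)
Step 5: insert 18 -> lo=[16, 18, 18] hi=[31, 43] -> (len(lo)=3, len(hi)=2, max(lo)=18)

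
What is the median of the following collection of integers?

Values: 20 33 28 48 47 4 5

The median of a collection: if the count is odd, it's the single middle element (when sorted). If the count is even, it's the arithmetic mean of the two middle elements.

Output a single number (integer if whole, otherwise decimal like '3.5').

Answer: 28

Derivation:
Step 1: insert 20 -> lo=[20] (size 1, max 20) hi=[] (size 0) -> median=20
Step 2: insert 33 -> lo=[20] (size 1, max 20) hi=[33] (size 1, min 33) -> median=26.5
Step 3: insert 28 -> lo=[20, 28] (size 2, max 28) hi=[33] (size 1, min 33) -> median=28
Step 4: insert 48 -> lo=[20, 28] (size 2, max 28) hi=[33, 48] (size 2, min 33) -> median=30.5
Step 5: insert 47 -> lo=[20, 28, 33] (size 3, max 33) hi=[47, 48] (size 2, min 47) -> median=33
Step 6: insert 4 -> lo=[4, 20, 28] (size 3, max 28) hi=[33, 47, 48] (size 3, min 33) -> median=30.5
Step 7: insert 5 -> lo=[4, 5, 20, 28] (size 4, max 28) hi=[33, 47, 48] (size 3, min 33) -> median=28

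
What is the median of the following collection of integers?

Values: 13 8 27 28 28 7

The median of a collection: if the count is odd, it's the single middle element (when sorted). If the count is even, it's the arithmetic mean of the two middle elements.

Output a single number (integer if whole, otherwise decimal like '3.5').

Answer: 20

Derivation:
Step 1: insert 13 -> lo=[13] (size 1, max 13) hi=[] (size 0) -> median=13
Step 2: insert 8 -> lo=[8] (size 1, max 8) hi=[13] (size 1, min 13) -> median=10.5
Step 3: insert 27 -> lo=[8, 13] (size 2, max 13) hi=[27] (size 1, min 27) -> median=13
Step 4: insert 28 -> lo=[8, 13] (size 2, max 13) hi=[27, 28] (size 2, min 27) -> median=20
Step 5: insert 28 -> lo=[8, 13, 27] (size 3, max 27) hi=[28, 28] (size 2, min 28) -> median=27
Step 6: insert 7 -> lo=[7, 8, 13] (size 3, max 13) hi=[27, 28, 28] (size 3, min 27) -> median=20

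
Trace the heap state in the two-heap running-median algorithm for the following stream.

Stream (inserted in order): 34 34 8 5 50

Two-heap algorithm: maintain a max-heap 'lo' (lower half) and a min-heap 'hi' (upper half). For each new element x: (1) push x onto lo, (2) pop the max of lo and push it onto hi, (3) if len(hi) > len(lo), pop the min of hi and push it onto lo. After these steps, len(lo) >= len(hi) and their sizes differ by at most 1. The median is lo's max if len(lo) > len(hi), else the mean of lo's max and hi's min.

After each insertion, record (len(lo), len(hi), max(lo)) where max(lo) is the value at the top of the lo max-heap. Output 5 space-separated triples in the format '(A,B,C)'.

Step 1: insert 34 -> lo=[34] hi=[] -> (len(lo)=1, len(hi)=0, max(lo)=34)
Step 2: insert 34 -> lo=[34] hi=[34] -> (len(lo)=1, len(hi)=1, max(lo)=34)
Step 3: insert 8 -> lo=[8, 34] hi=[34] -> (len(lo)=2, len(hi)=1, max(lo)=34)
Step 4: insert 5 -> lo=[5, 8] hi=[34, 34] -> (len(lo)=2, len(hi)=2, max(lo)=8)
Step 5: insert 50 -> lo=[5, 8, 34] hi=[34, 50] -> (len(lo)=3, len(hi)=2, max(lo)=34)

Answer: (1,0,34) (1,1,34) (2,1,34) (2,2,8) (3,2,34)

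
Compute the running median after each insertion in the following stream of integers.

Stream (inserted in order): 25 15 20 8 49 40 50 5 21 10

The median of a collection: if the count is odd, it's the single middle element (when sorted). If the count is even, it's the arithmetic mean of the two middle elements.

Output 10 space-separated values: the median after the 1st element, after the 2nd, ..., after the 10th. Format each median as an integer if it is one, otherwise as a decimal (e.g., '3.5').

Step 1: insert 25 -> lo=[25] (size 1, max 25) hi=[] (size 0) -> median=25
Step 2: insert 15 -> lo=[15] (size 1, max 15) hi=[25] (size 1, min 25) -> median=20
Step 3: insert 20 -> lo=[15, 20] (size 2, max 20) hi=[25] (size 1, min 25) -> median=20
Step 4: insert 8 -> lo=[8, 15] (size 2, max 15) hi=[20, 25] (size 2, min 20) -> median=17.5
Step 5: insert 49 -> lo=[8, 15, 20] (size 3, max 20) hi=[25, 49] (size 2, min 25) -> median=20
Step 6: insert 40 -> lo=[8, 15, 20] (size 3, max 20) hi=[25, 40, 49] (size 3, min 25) -> median=22.5
Step 7: insert 50 -> lo=[8, 15, 20, 25] (size 4, max 25) hi=[40, 49, 50] (size 3, min 40) -> median=25
Step 8: insert 5 -> lo=[5, 8, 15, 20] (size 4, max 20) hi=[25, 40, 49, 50] (size 4, min 25) -> median=22.5
Step 9: insert 21 -> lo=[5, 8, 15, 20, 21] (size 5, max 21) hi=[25, 40, 49, 50] (size 4, min 25) -> median=21
Step 10: insert 10 -> lo=[5, 8, 10, 15, 20] (size 5, max 20) hi=[21, 25, 40, 49, 50] (size 5, min 21) -> median=20.5

Answer: 25 20 20 17.5 20 22.5 25 22.5 21 20.5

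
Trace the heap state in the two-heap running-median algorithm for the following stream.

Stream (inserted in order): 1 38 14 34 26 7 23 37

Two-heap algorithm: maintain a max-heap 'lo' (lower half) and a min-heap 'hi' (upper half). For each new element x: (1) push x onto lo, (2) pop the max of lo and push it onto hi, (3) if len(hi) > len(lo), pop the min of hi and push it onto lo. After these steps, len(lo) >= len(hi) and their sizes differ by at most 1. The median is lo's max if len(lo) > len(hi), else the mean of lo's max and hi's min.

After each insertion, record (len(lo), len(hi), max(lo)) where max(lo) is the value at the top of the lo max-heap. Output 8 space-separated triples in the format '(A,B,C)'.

Step 1: insert 1 -> lo=[1] hi=[] -> (len(lo)=1, len(hi)=0, max(lo)=1)
Step 2: insert 38 -> lo=[1] hi=[38] -> (len(lo)=1, len(hi)=1, max(lo)=1)
Step 3: insert 14 -> lo=[1, 14] hi=[38] -> (len(lo)=2, len(hi)=1, max(lo)=14)
Step 4: insert 34 -> lo=[1, 14] hi=[34, 38] -> (len(lo)=2, len(hi)=2, max(lo)=14)
Step 5: insert 26 -> lo=[1, 14, 26] hi=[34, 38] -> (len(lo)=3, len(hi)=2, max(lo)=26)
Step 6: insert 7 -> lo=[1, 7, 14] hi=[26, 34, 38] -> (len(lo)=3, len(hi)=3, max(lo)=14)
Step 7: insert 23 -> lo=[1, 7, 14, 23] hi=[26, 34, 38] -> (len(lo)=4, len(hi)=3, max(lo)=23)
Step 8: insert 37 -> lo=[1, 7, 14, 23] hi=[26, 34, 37, 38] -> (len(lo)=4, len(hi)=4, max(lo)=23)

Answer: (1,0,1) (1,1,1) (2,1,14) (2,2,14) (3,2,26) (3,3,14) (4,3,23) (4,4,23)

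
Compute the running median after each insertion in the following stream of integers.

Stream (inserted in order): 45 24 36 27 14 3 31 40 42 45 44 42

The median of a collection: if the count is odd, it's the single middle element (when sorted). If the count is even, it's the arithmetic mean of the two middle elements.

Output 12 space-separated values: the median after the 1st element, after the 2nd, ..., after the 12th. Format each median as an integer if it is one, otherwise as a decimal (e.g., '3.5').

Answer: 45 34.5 36 31.5 27 25.5 27 29 31 33.5 36 38

Derivation:
Step 1: insert 45 -> lo=[45] (size 1, max 45) hi=[] (size 0) -> median=45
Step 2: insert 24 -> lo=[24] (size 1, max 24) hi=[45] (size 1, min 45) -> median=34.5
Step 3: insert 36 -> lo=[24, 36] (size 2, max 36) hi=[45] (size 1, min 45) -> median=36
Step 4: insert 27 -> lo=[24, 27] (size 2, max 27) hi=[36, 45] (size 2, min 36) -> median=31.5
Step 5: insert 14 -> lo=[14, 24, 27] (size 3, max 27) hi=[36, 45] (size 2, min 36) -> median=27
Step 6: insert 3 -> lo=[3, 14, 24] (size 3, max 24) hi=[27, 36, 45] (size 3, min 27) -> median=25.5
Step 7: insert 31 -> lo=[3, 14, 24, 27] (size 4, max 27) hi=[31, 36, 45] (size 3, min 31) -> median=27
Step 8: insert 40 -> lo=[3, 14, 24, 27] (size 4, max 27) hi=[31, 36, 40, 45] (size 4, min 31) -> median=29
Step 9: insert 42 -> lo=[3, 14, 24, 27, 31] (size 5, max 31) hi=[36, 40, 42, 45] (size 4, min 36) -> median=31
Step 10: insert 45 -> lo=[3, 14, 24, 27, 31] (size 5, max 31) hi=[36, 40, 42, 45, 45] (size 5, min 36) -> median=33.5
Step 11: insert 44 -> lo=[3, 14, 24, 27, 31, 36] (size 6, max 36) hi=[40, 42, 44, 45, 45] (size 5, min 40) -> median=36
Step 12: insert 42 -> lo=[3, 14, 24, 27, 31, 36] (size 6, max 36) hi=[40, 42, 42, 44, 45, 45] (size 6, min 40) -> median=38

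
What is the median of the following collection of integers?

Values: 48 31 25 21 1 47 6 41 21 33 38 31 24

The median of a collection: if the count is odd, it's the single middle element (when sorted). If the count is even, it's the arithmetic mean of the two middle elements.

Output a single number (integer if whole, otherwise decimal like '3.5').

Answer: 31

Derivation:
Step 1: insert 48 -> lo=[48] (size 1, max 48) hi=[] (size 0) -> median=48
Step 2: insert 31 -> lo=[31] (size 1, max 31) hi=[48] (size 1, min 48) -> median=39.5
Step 3: insert 25 -> lo=[25, 31] (size 2, max 31) hi=[48] (size 1, min 48) -> median=31
Step 4: insert 21 -> lo=[21, 25] (size 2, max 25) hi=[31, 48] (size 2, min 31) -> median=28
Step 5: insert 1 -> lo=[1, 21, 25] (size 3, max 25) hi=[31, 48] (size 2, min 31) -> median=25
Step 6: insert 47 -> lo=[1, 21, 25] (size 3, max 25) hi=[31, 47, 48] (size 3, min 31) -> median=28
Step 7: insert 6 -> lo=[1, 6, 21, 25] (size 4, max 25) hi=[31, 47, 48] (size 3, min 31) -> median=25
Step 8: insert 41 -> lo=[1, 6, 21, 25] (size 4, max 25) hi=[31, 41, 47, 48] (size 4, min 31) -> median=28
Step 9: insert 21 -> lo=[1, 6, 21, 21, 25] (size 5, max 25) hi=[31, 41, 47, 48] (size 4, min 31) -> median=25
Step 10: insert 33 -> lo=[1, 6, 21, 21, 25] (size 5, max 25) hi=[31, 33, 41, 47, 48] (size 5, min 31) -> median=28
Step 11: insert 38 -> lo=[1, 6, 21, 21, 25, 31] (size 6, max 31) hi=[33, 38, 41, 47, 48] (size 5, min 33) -> median=31
Step 12: insert 31 -> lo=[1, 6, 21, 21, 25, 31] (size 6, max 31) hi=[31, 33, 38, 41, 47, 48] (size 6, min 31) -> median=31
Step 13: insert 24 -> lo=[1, 6, 21, 21, 24, 25, 31] (size 7, max 31) hi=[31, 33, 38, 41, 47, 48] (size 6, min 31) -> median=31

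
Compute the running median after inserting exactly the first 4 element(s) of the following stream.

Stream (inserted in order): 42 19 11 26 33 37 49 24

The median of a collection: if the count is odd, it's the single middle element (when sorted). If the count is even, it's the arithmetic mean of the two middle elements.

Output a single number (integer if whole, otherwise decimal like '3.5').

Answer: 22.5

Derivation:
Step 1: insert 42 -> lo=[42] (size 1, max 42) hi=[] (size 0) -> median=42
Step 2: insert 19 -> lo=[19] (size 1, max 19) hi=[42] (size 1, min 42) -> median=30.5
Step 3: insert 11 -> lo=[11, 19] (size 2, max 19) hi=[42] (size 1, min 42) -> median=19
Step 4: insert 26 -> lo=[11, 19] (size 2, max 19) hi=[26, 42] (size 2, min 26) -> median=22.5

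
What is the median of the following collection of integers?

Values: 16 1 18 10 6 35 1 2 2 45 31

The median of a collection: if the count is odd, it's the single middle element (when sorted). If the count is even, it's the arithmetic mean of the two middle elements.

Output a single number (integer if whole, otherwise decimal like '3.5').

Answer: 10

Derivation:
Step 1: insert 16 -> lo=[16] (size 1, max 16) hi=[] (size 0) -> median=16
Step 2: insert 1 -> lo=[1] (size 1, max 1) hi=[16] (size 1, min 16) -> median=8.5
Step 3: insert 18 -> lo=[1, 16] (size 2, max 16) hi=[18] (size 1, min 18) -> median=16
Step 4: insert 10 -> lo=[1, 10] (size 2, max 10) hi=[16, 18] (size 2, min 16) -> median=13
Step 5: insert 6 -> lo=[1, 6, 10] (size 3, max 10) hi=[16, 18] (size 2, min 16) -> median=10
Step 6: insert 35 -> lo=[1, 6, 10] (size 3, max 10) hi=[16, 18, 35] (size 3, min 16) -> median=13
Step 7: insert 1 -> lo=[1, 1, 6, 10] (size 4, max 10) hi=[16, 18, 35] (size 3, min 16) -> median=10
Step 8: insert 2 -> lo=[1, 1, 2, 6] (size 4, max 6) hi=[10, 16, 18, 35] (size 4, min 10) -> median=8
Step 9: insert 2 -> lo=[1, 1, 2, 2, 6] (size 5, max 6) hi=[10, 16, 18, 35] (size 4, min 10) -> median=6
Step 10: insert 45 -> lo=[1, 1, 2, 2, 6] (size 5, max 6) hi=[10, 16, 18, 35, 45] (size 5, min 10) -> median=8
Step 11: insert 31 -> lo=[1, 1, 2, 2, 6, 10] (size 6, max 10) hi=[16, 18, 31, 35, 45] (size 5, min 16) -> median=10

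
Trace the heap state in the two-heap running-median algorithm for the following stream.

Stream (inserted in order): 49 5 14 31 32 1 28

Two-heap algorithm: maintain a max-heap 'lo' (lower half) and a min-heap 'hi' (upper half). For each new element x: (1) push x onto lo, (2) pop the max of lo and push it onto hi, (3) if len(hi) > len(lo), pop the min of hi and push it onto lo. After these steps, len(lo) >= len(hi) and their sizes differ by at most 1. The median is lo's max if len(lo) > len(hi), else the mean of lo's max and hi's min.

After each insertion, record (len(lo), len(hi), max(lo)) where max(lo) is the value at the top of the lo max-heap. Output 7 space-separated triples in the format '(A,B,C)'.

Step 1: insert 49 -> lo=[49] hi=[] -> (len(lo)=1, len(hi)=0, max(lo)=49)
Step 2: insert 5 -> lo=[5] hi=[49] -> (len(lo)=1, len(hi)=1, max(lo)=5)
Step 3: insert 14 -> lo=[5, 14] hi=[49] -> (len(lo)=2, len(hi)=1, max(lo)=14)
Step 4: insert 31 -> lo=[5, 14] hi=[31, 49] -> (len(lo)=2, len(hi)=2, max(lo)=14)
Step 5: insert 32 -> lo=[5, 14, 31] hi=[32, 49] -> (len(lo)=3, len(hi)=2, max(lo)=31)
Step 6: insert 1 -> lo=[1, 5, 14] hi=[31, 32, 49] -> (len(lo)=3, len(hi)=3, max(lo)=14)
Step 7: insert 28 -> lo=[1, 5, 14, 28] hi=[31, 32, 49] -> (len(lo)=4, len(hi)=3, max(lo)=28)

Answer: (1,0,49) (1,1,5) (2,1,14) (2,2,14) (3,2,31) (3,3,14) (4,3,28)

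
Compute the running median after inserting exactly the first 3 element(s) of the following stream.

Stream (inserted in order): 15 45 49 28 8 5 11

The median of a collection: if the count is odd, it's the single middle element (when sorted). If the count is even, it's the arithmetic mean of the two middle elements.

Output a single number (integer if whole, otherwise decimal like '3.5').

Answer: 45

Derivation:
Step 1: insert 15 -> lo=[15] (size 1, max 15) hi=[] (size 0) -> median=15
Step 2: insert 45 -> lo=[15] (size 1, max 15) hi=[45] (size 1, min 45) -> median=30
Step 3: insert 49 -> lo=[15, 45] (size 2, max 45) hi=[49] (size 1, min 49) -> median=45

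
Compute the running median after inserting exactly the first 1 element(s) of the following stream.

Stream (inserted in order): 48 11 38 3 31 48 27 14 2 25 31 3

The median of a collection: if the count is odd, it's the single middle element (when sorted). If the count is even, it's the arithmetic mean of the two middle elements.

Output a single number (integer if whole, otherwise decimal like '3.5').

Answer: 48

Derivation:
Step 1: insert 48 -> lo=[48] (size 1, max 48) hi=[] (size 0) -> median=48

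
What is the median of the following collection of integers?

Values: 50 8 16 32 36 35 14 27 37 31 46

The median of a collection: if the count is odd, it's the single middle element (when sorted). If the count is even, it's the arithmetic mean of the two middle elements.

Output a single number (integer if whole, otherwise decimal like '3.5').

Answer: 32

Derivation:
Step 1: insert 50 -> lo=[50] (size 1, max 50) hi=[] (size 0) -> median=50
Step 2: insert 8 -> lo=[8] (size 1, max 8) hi=[50] (size 1, min 50) -> median=29
Step 3: insert 16 -> lo=[8, 16] (size 2, max 16) hi=[50] (size 1, min 50) -> median=16
Step 4: insert 32 -> lo=[8, 16] (size 2, max 16) hi=[32, 50] (size 2, min 32) -> median=24
Step 5: insert 36 -> lo=[8, 16, 32] (size 3, max 32) hi=[36, 50] (size 2, min 36) -> median=32
Step 6: insert 35 -> lo=[8, 16, 32] (size 3, max 32) hi=[35, 36, 50] (size 3, min 35) -> median=33.5
Step 7: insert 14 -> lo=[8, 14, 16, 32] (size 4, max 32) hi=[35, 36, 50] (size 3, min 35) -> median=32
Step 8: insert 27 -> lo=[8, 14, 16, 27] (size 4, max 27) hi=[32, 35, 36, 50] (size 4, min 32) -> median=29.5
Step 9: insert 37 -> lo=[8, 14, 16, 27, 32] (size 5, max 32) hi=[35, 36, 37, 50] (size 4, min 35) -> median=32
Step 10: insert 31 -> lo=[8, 14, 16, 27, 31] (size 5, max 31) hi=[32, 35, 36, 37, 50] (size 5, min 32) -> median=31.5
Step 11: insert 46 -> lo=[8, 14, 16, 27, 31, 32] (size 6, max 32) hi=[35, 36, 37, 46, 50] (size 5, min 35) -> median=32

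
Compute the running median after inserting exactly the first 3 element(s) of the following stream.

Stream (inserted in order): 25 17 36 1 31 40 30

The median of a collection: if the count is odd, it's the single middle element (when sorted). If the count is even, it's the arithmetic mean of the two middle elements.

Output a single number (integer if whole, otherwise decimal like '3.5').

Answer: 25

Derivation:
Step 1: insert 25 -> lo=[25] (size 1, max 25) hi=[] (size 0) -> median=25
Step 2: insert 17 -> lo=[17] (size 1, max 17) hi=[25] (size 1, min 25) -> median=21
Step 3: insert 36 -> lo=[17, 25] (size 2, max 25) hi=[36] (size 1, min 36) -> median=25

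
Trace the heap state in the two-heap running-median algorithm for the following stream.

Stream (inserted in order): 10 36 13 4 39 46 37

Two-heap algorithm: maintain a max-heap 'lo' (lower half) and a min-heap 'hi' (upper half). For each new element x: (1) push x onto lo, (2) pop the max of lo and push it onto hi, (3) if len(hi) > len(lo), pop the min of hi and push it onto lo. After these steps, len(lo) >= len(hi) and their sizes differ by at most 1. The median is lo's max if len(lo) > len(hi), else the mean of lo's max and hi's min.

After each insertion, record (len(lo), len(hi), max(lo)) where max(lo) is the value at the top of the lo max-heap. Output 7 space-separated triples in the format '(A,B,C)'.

Step 1: insert 10 -> lo=[10] hi=[] -> (len(lo)=1, len(hi)=0, max(lo)=10)
Step 2: insert 36 -> lo=[10] hi=[36] -> (len(lo)=1, len(hi)=1, max(lo)=10)
Step 3: insert 13 -> lo=[10, 13] hi=[36] -> (len(lo)=2, len(hi)=1, max(lo)=13)
Step 4: insert 4 -> lo=[4, 10] hi=[13, 36] -> (len(lo)=2, len(hi)=2, max(lo)=10)
Step 5: insert 39 -> lo=[4, 10, 13] hi=[36, 39] -> (len(lo)=3, len(hi)=2, max(lo)=13)
Step 6: insert 46 -> lo=[4, 10, 13] hi=[36, 39, 46] -> (len(lo)=3, len(hi)=3, max(lo)=13)
Step 7: insert 37 -> lo=[4, 10, 13, 36] hi=[37, 39, 46] -> (len(lo)=4, len(hi)=3, max(lo)=36)

Answer: (1,0,10) (1,1,10) (2,1,13) (2,2,10) (3,2,13) (3,3,13) (4,3,36)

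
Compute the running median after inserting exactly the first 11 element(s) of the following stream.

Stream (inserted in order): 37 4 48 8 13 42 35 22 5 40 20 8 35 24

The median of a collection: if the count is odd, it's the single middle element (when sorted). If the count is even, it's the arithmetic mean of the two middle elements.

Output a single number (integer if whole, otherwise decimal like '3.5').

Step 1: insert 37 -> lo=[37] (size 1, max 37) hi=[] (size 0) -> median=37
Step 2: insert 4 -> lo=[4] (size 1, max 4) hi=[37] (size 1, min 37) -> median=20.5
Step 3: insert 48 -> lo=[4, 37] (size 2, max 37) hi=[48] (size 1, min 48) -> median=37
Step 4: insert 8 -> lo=[4, 8] (size 2, max 8) hi=[37, 48] (size 2, min 37) -> median=22.5
Step 5: insert 13 -> lo=[4, 8, 13] (size 3, max 13) hi=[37, 48] (size 2, min 37) -> median=13
Step 6: insert 42 -> lo=[4, 8, 13] (size 3, max 13) hi=[37, 42, 48] (size 3, min 37) -> median=25
Step 7: insert 35 -> lo=[4, 8, 13, 35] (size 4, max 35) hi=[37, 42, 48] (size 3, min 37) -> median=35
Step 8: insert 22 -> lo=[4, 8, 13, 22] (size 4, max 22) hi=[35, 37, 42, 48] (size 4, min 35) -> median=28.5
Step 9: insert 5 -> lo=[4, 5, 8, 13, 22] (size 5, max 22) hi=[35, 37, 42, 48] (size 4, min 35) -> median=22
Step 10: insert 40 -> lo=[4, 5, 8, 13, 22] (size 5, max 22) hi=[35, 37, 40, 42, 48] (size 5, min 35) -> median=28.5
Step 11: insert 20 -> lo=[4, 5, 8, 13, 20, 22] (size 6, max 22) hi=[35, 37, 40, 42, 48] (size 5, min 35) -> median=22

Answer: 22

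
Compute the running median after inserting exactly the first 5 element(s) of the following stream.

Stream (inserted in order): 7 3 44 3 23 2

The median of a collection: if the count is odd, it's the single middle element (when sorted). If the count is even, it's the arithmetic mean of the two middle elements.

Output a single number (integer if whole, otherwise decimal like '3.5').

Answer: 7

Derivation:
Step 1: insert 7 -> lo=[7] (size 1, max 7) hi=[] (size 0) -> median=7
Step 2: insert 3 -> lo=[3] (size 1, max 3) hi=[7] (size 1, min 7) -> median=5
Step 3: insert 44 -> lo=[3, 7] (size 2, max 7) hi=[44] (size 1, min 44) -> median=7
Step 4: insert 3 -> lo=[3, 3] (size 2, max 3) hi=[7, 44] (size 2, min 7) -> median=5
Step 5: insert 23 -> lo=[3, 3, 7] (size 3, max 7) hi=[23, 44] (size 2, min 23) -> median=7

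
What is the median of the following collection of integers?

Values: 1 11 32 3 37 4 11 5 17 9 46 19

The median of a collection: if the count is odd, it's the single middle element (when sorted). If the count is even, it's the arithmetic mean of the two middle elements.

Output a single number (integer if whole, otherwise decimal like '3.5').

Answer: 11

Derivation:
Step 1: insert 1 -> lo=[1] (size 1, max 1) hi=[] (size 0) -> median=1
Step 2: insert 11 -> lo=[1] (size 1, max 1) hi=[11] (size 1, min 11) -> median=6
Step 3: insert 32 -> lo=[1, 11] (size 2, max 11) hi=[32] (size 1, min 32) -> median=11
Step 4: insert 3 -> lo=[1, 3] (size 2, max 3) hi=[11, 32] (size 2, min 11) -> median=7
Step 5: insert 37 -> lo=[1, 3, 11] (size 3, max 11) hi=[32, 37] (size 2, min 32) -> median=11
Step 6: insert 4 -> lo=[1, 3, 4] (size 3, max 4) hi=[11, 32, 37] (size 3, min 11) -> median=7.5
Step 7: insert 11 -> lo=[1, 3, 4, 11] (size 4, max 11) hi=[11, 32, 37] (size 3, min 11) -> median=11
Step 8: insert 5 -> lo=[1, 3, 4, 5] (size 4, max 5) hi=[11, 11, 32, 37] (size 4, min 11) -> median=8
Step 9: insert 17 -> lo=[1, 3, 4, 5, 11] (size 5, max 11) hi=[11, 17, 32, 37] (size 4, min 11) -> median=11
Step 10: insert 9 -> lo=[1, 3, 4, 5, 9] (size 5, max 9) hi=[11, 11, 17, 32, 37] (size 5, min 11) -> median=10
Step 11: insert 46 -> lo=[1, 3, 4, 5, 9, 11] (size 6, max 11) hi=[11, 17, 32, 37, 46] (size 5, min 11) -> median=11
Step 12: insert 19 -> lo=[1, 3, 4, 5, 9, 11] (size 6, max 11) hi=[11, 17, 19, 32, 37, 46] (size 6, min 11) -> median=11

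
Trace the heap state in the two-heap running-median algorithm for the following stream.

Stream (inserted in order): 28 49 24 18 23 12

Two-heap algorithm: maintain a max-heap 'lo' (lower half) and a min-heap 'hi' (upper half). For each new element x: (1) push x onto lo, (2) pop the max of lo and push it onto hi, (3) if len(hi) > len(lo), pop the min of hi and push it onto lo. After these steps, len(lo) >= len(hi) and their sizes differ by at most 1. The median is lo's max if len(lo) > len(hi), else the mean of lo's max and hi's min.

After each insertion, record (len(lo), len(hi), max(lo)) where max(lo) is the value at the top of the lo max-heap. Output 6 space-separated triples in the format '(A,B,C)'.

Step 1: insert 28 -> lo=[28] hi=[] -> (len(lo)=1, len(hi)=0, max(lo)=28)
Step 2: insert 49 -> lo=[28] hi=[49] -> (len(lo)=1, len(hi)=1, max(lo)=28)
Step 3: insert 24 -> lo=[24, 28] hi=[49] -> (len(lo)=2, len(hi)=1, max(lo)=28)
Step 4: insert 18 -> lo=[18, 24] hi=[28, 49] -> (len(lo)=2, len(hi)=2, max(lo)=24)
Step 5: insert 23 -> lo=[18, 23, 24] hi=[28, 49] -> (len(lo)=3, len(hi)=2, max(lo)=24)
Step 6: insert 12 -> lo=[12, 18, 23] hi=[24, 28, 49] -> (len(lo)=3, len(hi)=3, max(lo)=23)

Answer: (1,0,28) (1,1,28) (2,1,28) (2,2,24) (3,2,24) (3,3,23)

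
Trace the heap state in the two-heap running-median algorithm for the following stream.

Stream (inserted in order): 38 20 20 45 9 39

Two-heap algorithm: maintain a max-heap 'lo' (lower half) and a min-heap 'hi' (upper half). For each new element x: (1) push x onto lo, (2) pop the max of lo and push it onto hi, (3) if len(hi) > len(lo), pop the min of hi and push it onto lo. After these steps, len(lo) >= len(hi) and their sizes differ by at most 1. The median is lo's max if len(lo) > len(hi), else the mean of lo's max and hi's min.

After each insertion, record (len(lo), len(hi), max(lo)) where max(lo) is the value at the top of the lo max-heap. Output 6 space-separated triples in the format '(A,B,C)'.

Step 1: insert 38 -> lo=[38] hi=[] -> (len(lo)=1, len(hi)=0, max(lo)=38)
Step 2: insert 20 -> lo=[20] hi=[38] -> (len(lo)=1, len(hi)=1, max(lo)=20)
Step 3: insert 20 -> lo=[20, 20] hi=[38] -> (len(lo)=2, len(hi)=1, max(lo)=20)
Step 4: insert 45 -> lo=[20, 20] hi=[38, 45] -> (len(lo)=2, len(hi)=2, max(lo)=20)
Step 5: insert 9 -> lo=[9, 20, 20] hi=[38, 45] -> (len(lo)=3, len(hi)=2, max(lo)=20)
Step 6: insert 39 -> lo=[9, 20, 20] hi=[38, 39, 45] -> (len(lo)=3, len(hi)=3, max(lo)=20)

Answer: (1,0,38) (1,1,20) (2,1,20) (2,2,20) (3,2,20) (3,3,20)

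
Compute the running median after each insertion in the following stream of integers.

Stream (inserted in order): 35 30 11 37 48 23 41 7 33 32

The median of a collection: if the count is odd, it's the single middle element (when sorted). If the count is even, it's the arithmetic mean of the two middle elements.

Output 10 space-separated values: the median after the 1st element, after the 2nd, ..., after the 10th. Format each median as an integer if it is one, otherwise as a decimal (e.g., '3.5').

Step 1: insert 35 -> lo=[35] (size 1, max 35) hi=[] (size 0) -> median=35
Step 2: insert 30 -> lo=[30] (size 1, max 30) hi=[35] (size 1, min 35) -> median=32.5
Step 3: insert 11 -> lo=[11, 30] (size 2, max 30) hi=[35] (size 1, min 35) -> median=30
Step 4: insert 37 -> lo=[11, 30] (size 2, max 30) hi=[35, 37] (size 2, min 35) -> median=32.5
Step 5: insert 48 -> lo=[11, 30, 35] (size 3, max 35) hi=[37, 48] (size 2, min 37) -> median=35
Step 6: insert 23 -> lo=[11, 23, 30] (size 3, max 30) hi=[35, 37, 48] (size 3, min 35) -> median=32.5
Step 7: insert 41 -> lo=[11, 23, 30, 35] (size 4, max 35) hi=[37, 41, 48] (size 3, min 37) -> median=35
Step 8: insert 7 -> lo=[7, 11, 23, 30] (size 4, max 30) hi=[35, 37, 41, 48] (size 4, min 35) -> median=32.5
Step 9: insert 33 -> lo=[7, 11, 23, 30, 33] (size 5, max 33) hi=[35, 37, 41, 48] (size 4, min 35) -> median=33
Step 10: insert 32 -> lo=[7, 11, 23, 30, 32] (size 5, max 32) hi=[33, 35, 37, 41, 48] (size 5, min 33) -> median=32.5

Answer: 35 32.5 30 32.5 35 32.5 35 32.5 33 32.5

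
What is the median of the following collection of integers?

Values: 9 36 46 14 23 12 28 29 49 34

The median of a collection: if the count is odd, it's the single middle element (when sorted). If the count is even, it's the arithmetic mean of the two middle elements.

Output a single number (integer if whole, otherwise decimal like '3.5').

Step 1: insert 9 -> lo=[9] (size 1, max 9) hi=[] (size 0) -> median=9
Step 2: insert 36 -> lo=[9] (size 1, max 9) hi=[36] (size 1, min 36) -> median=22.5
Step 3: insert 46 -> lo=[9, 36] (size 2, max 36) hi=[46] (size 1, min 46) -> median=36
Step 4: insert 14 -> lo=[9, 14] (size 2, max 14) hi=[36, 46] (size 2, min 36) -> median=25
Step 5: insert 23 -> lo=[9, 14, 23] (size 3, max 23) hi=[36, 46] (size 2, min 36) -> median=23
Step 6: insert 12 -> lo=[9, 12, 14] (size 3, max 14) hi=[23, 36, 46] (size 3, min 23) -> median=18.5
Step 7: insert 28 -> lo=[9, 12, 14, 23] (size 4, max 23) hi=[28, 36, 46] (size 3, min 28) -> median=23
Step 8: insert 29 -> lo=[9, 12, 14, 23] (size 4, max 23) hi=[28, 29, 36, 46] (size 4, min 28) -> median=25.5
Step 9: insert 49 -> lo=[9, 12, 14, 23, 28] (size 5, max 28) hi=[29, 36, 46, 49] (size 4, min 29) -> median=28
Step 10: insert 34 -> lo=[9, 12, 14, 23, 28] (size 5, max 28) hi=[29, 34, 36, 46, 49] (size 5, min 29) -> median=28.5

Answer: 28.5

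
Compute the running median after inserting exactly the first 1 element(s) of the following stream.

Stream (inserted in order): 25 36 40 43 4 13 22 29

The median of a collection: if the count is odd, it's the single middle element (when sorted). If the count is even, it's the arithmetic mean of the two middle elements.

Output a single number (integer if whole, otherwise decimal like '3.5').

Answer: 25

Derivation:
Step 1: insert 25 -> lo=[25] (size 1, max 25) hi=[] (size 0) -> median=25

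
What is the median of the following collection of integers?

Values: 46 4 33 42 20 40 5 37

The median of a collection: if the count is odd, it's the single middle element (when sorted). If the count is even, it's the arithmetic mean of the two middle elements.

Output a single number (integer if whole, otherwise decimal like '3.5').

Step 1: insert 46 -> lo=[46] (size 1, max 46) hi=[] (size 0) -> median=46
Step 2: insert 4 -> lo=[4] (size 1, max 4) hi=[46] (size 1, min 46) -> median=25
Step 3: insert 33 -> lo=[4, 33] (size 2, max 33) hi=[46] (size 1, min 46) -> median=33
Step 4: insert 42 -> lo=[4, 33] (size 2, max 33) hi=[42, 46] (size 2, min 42) -> median=37.5
Step 5: insert 20 -> lo=[4, 20, 33] (size 3, max 33) hi=[42, 46] (size 2, min 42) -> median=33
Step 6: insert 40 -> lo=[4, 20, 33] (size 3, max 33) hi=[40, 42, 46] (size 3, min 40) -> median=36.5
Step 7: insert 5 -> lo=[4, 5, 20, 33] (size 4, max 33) hi=[40, 42, 46] (size 3, min 40) -> median=33
Step 8: insert 37 -> lo=[4, 5, 20, 33] (size 4, max 33) hi=[37, 40, 42, 46] (size 4, min 37) -> median=35

Answer: 35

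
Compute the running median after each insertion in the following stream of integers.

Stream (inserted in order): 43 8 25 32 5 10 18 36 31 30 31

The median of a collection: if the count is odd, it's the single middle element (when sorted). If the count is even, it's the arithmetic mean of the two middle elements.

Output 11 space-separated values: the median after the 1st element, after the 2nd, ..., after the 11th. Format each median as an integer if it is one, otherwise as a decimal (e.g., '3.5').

Answer: 43 25.5 25 28.5 25 17.5 18 21.5 25 27.5 30

Derivation:
Step 1: insert 43 -> lo=[43] (size 1, max 43) hi=[] (size 0) -> median=43
Step 2: insert 8 -> lo=[8] (size 1, max 8) hi=[43] (size 1, min 43) -> median=25.5
Step 3: insert 25 -> lo=[8, 25] (size 2, max 25) hi=[43] (size 1, min 43) -> median=25
Step 4: insert 32 -> lo=[8, 25] (size 2, max 25) hi=[32, 43] (size 2, min 32) -> median=28.5
Step 5: insert 5 -> lo=[5, 8, 25] (size 3, max 25) hi=[32, 43] (size 2, min 32) -> median=25
Step 6: insert 10 -> lo=[5, 8, 10] (size 3, max 10) hi=[25, 32, 43] (size 3, min 25) -> median=17.5
Step 7: insert 18 -> lo=[5, 8, 10, 18] (size 4, max 18) hi=[25, 32, 43] (size 3, min 25) -> median=18
Step 8: insert 36 -> lo=[5, 8, 10, 18] (size 4, max 18) hi=[25, 32, 36, 43] (size 4, min 25) -> median=21.5
Step 9: insert 31 -> lo=[5, 8, 10, 18, 25] (size 5, max 25) hi=[31, 32, 36, 43] (size 4, min 31) -> median=25
Step 10: insert 30 -> lo=[5, 8, 10, 18, 25] (size 5, max 25) hi=[30, 31, 32, 36, 43] (size 5, min 30) -> median=27.5
Step 11: insert 31 -> lo=[5, 8, 10, 18, 25, 30] (size 6, max 30) hi=[31, 31, 32, 36, 43] (size 5, min 31) -> median=30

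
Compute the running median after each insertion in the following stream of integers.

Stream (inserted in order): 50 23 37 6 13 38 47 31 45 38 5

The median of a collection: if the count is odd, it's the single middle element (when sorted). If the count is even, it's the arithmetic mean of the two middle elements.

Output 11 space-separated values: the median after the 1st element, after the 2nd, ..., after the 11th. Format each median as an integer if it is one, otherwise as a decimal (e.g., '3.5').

Answer: 50 36.5 37 30 23 30 37 34 37 37.5 37

Derivation:
Step 1: insert 50 -> lo=[50] (size 1, max 50) hi=[] (size 0) -> median=50
Step 2: insert 23 -> lo=[23] (size 1, max 23) hi=[50] (size 1, min 50) -> median=36.5
Step 3: insert 37 -> lo=[23, 37] (size 2, max 37) hi=[50] (size 1, min 50) -> median=37
Step 4: insert 6 -> lo=[6, 23] (size 2, max 23) hi=[37, 50] (size 2, min 37) -> median=30
Step 5: insert 13 -> lo=[6, 13, 23] (size 3, max 23) hi=[37, 50] (size 2, min 37) -> median=23
Step 6: insert 38 -> lo=[6, 13, 23] (size 3, max 23) hi=[37, 38, 50] (size 3, min 37) -> median=30
Step 7: insert 47 -> lo=[6, 13, 23, 37] (size 4, max 37) hi=[38, 47, 50] (size 3, min 38) -> median=37
Step 8: insert 31 -> lo=[6, 13, 23, 31] (size 4, max 31) hi=[37, 38, 47, 50] (size 4, min 37) -> median=34
Step 9: insert 45 -> lo=[6, 13, 23, 31, 37] (size 5, max 37) hi=[38, 45, 47, 50] (size 4, min 38) -> median=37
Step 10: insert 38 -> lo=[6, 13, 23, 31, 37] (size 5, max 37) hi=[38, 38, 45, 47, 50] (size 5, min 38) -> median=37.5
Step 11: insert 5 -> lo=[5, 6, 13, 23, 31, 37] (size 6, max 37) hi=[38, 38, 45, 47, 50] (size 5, min 38) -> median=37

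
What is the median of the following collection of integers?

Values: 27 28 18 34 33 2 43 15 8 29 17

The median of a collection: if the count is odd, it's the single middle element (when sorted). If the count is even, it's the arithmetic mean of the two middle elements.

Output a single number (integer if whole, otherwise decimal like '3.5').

Step 1: insert 27 -> lo=[27] (size 1, max 27) hi=[] (size 0) -> median=27
Step 2: insert 28 -> lo=[27] (size 1, max 27) hi=[28] (size 1, min 28) -> median=27.5
Step 3: insert 18 -> lo=[18, 27] (size 2, max 27) hi=[28] (size 1, min 28) -> median=27
Step 4: insert 34 -> lo=[18, 27] (size 2, max 27) hi=[28, 34] (size 2, min 28) -> median=27.5
Step 5: insert 33 -> lo=[18, 27, 28] (size 3, max 28) hi=[33, 34] (size 2, min 33) -> median=28
Step 6: insert 2 -> lo=[2, 18, 27] (size 3, max 27) hi=[28, 33, 34] (size 3, min 28) -> median=27.5
Step 7: insert 43 -> lo=[2, 18, 27, 28] (size 4, max 28) hi=[33, 34, 43] (size 3, min 33) -> median=28
Step 8: insert 15 -> lo=[2, 15, 18, 27] (size 4, max 27) hi=[28, 33, 34, 43] (size 4, min 28) -> median=27.5
Step 9: insert 8 -> lo=[2, 8, 15, 18, 27] (size 5, max 27) hi=[28, 33, 34, 43] (size 4, min 28) -> median=27
Step 10: insert 29 -> lo=[2, 8, 15, 18, 27] (size 5, max 27) hi=[28, 29, 33, 34, 43] (size 5, min 28) -> median=27.5
Step 11: insert 17 -> lo=[2, 8, 15, 17, 18, 27] (size 6, max 27) hi=[28, 29, 33, 34, 43] (size 5, min 28) -> median=27

Answer: 27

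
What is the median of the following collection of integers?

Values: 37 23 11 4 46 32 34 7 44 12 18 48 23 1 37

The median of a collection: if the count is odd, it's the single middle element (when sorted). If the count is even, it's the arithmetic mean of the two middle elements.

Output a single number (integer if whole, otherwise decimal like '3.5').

Step 1: insert 37 -> lo=[37] (size 1, max 37) hi=[] (size 0) -> median=37
Step 2: insert 23 -> lo=[23] (size 1, max 23) hi=[37] (size 1, min 37) -> median=30
Step 3: insert 11 -> lo=[11, 23] (size 2, max 23) hi=[37] (size 1, min 37) -> median=23
Step 4: insert 4 -> lo=[4, 11] (size 2, max 11) hi=[23, 37] (size 2, min 23) -> median=17
Step 5: insert 46 -> lo=[4, 11, 23] (size 3, max 23) hi=[37, 46] (size 2, min 37) -> median=23
Step 6: insert 32 -> lo=[4, 11, 23] (size 3, max 23) hi=[32, 37, 46] (size 3, min 32) -> median=27.5
Step 7: insert 34 -> lo=[4, 11, 23, 32] (size 4, max 32) hi=[34, 37, 46] (size 3, min 34) -> median=32
Step 8: insert 7 -> lo=[4, 7, 11, 23] (size 4, max 23) hi=[32, 34, 37, 46] (size 4, min 32) -> median=27.5
Step 9: insert 44 -> lo=[4, 7, 11, 23, 32] (size 5, max 32) hi=[34, 37, 44, 46] (size 4, min 34) -> median=32
Step 10: insert 12 -> lo=[4, 7, 11, 12, 23] (size 5, max 23) hi=[32, 34, 37, 44, 46] (size 5, min 32) -> median=27.5
Step 11: insert 18 -> lo=[4, 7, 11, 12, 18, 23] (size 6, max 23) hi=[32, 34, 37, 44, 46] (size 5, min 32) -> median=23
Step 12: insert 48 -> lo=[4, 7, 11, 12, 18, 23] (size 6, max 23) hi=[32, 34, 37, 44, 46, 48] (size 6, min 32) -> median=27.5
Step 13: insert 23 -> lo=[4, 7, 11, 12, 18, 23, 23] (size 7, max 23) hi=[32, 34, 37, 44, 46, 48] (size 6, min 32) -> median=23
Step 14: insert 1 -> lo=[1, 4, 7, 11, 12, 18, 23] (size 7, max 23) hi=[23, 32, 34, 37, 44, 46, 48] (size 7, min 23) -> median=23
Step 15: insert 37 -> lo=[1, 4, 7, 11, 12, 18, 23, 23] (size 8, max 23) hi=[32, 34, 37, 37, 44, 46, 48] (size 7, min 32) -> median=23

Answer: 23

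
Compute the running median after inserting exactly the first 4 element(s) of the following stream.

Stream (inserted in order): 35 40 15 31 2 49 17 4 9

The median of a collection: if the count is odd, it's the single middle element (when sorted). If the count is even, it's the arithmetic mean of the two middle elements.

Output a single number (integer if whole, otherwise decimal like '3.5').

Answer: 33

Derivation:
Step 1: insert 35 -> lo=[35] (size 1, max 35) hi=[] (size 0) -> median=35
Step 2: insert 40 -> lo=[35] (size 1, max 35) hi=[40] (size 1, min 40) -> median=37.5
Step 3: insert 15 -> lo=[15, 35] (size 2, max 35) hi=[40] (size 1, min 40) -> median=35
Step 4: insert 31 -> lo=[15, 31] (size 2, max 31) hi=[35, 40] (size 2, min 35) -> median=33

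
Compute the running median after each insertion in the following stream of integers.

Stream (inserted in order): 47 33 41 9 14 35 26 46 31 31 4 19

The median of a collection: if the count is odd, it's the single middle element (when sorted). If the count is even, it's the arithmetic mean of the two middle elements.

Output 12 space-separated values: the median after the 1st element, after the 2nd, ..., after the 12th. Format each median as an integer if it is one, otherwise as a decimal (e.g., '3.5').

Answer: 47 40 41 37 33 34 33 34 33 32 31 31

Derivation:
Step 1: insert 47 -> lo=[47] (size 1, max 47) hi=[] (size 0) -> median=47
Step 2: insert 33 -> lo=[33] (size 1, max 33) hi=[47] (size 1, min 47) -> median=40
Step 3: insert 41 -> lo=[33, 41] (size 2, max 41) hi=[47] (size 1, min 47) -> median=41
Step 4: insert 9 -> lo=[9, 33] (size 2, max 33) hi=[41, 47] (size 2, min 41) -> median=37
Step 5: insert 14 -> lo=[9, 14, 33] (size 3, max 33) hi=[41, 47] (size 2, min 41) -> median=33
Step 6: insert 35 -> lo=[9, 14, 33] (size 3, max 33) hi=[35, 41, 47] (size 3, min 35) -> median=34
Step 7: insert 26 -> lo=[9, 14, 26, 33] (size 4, max 33) hi=[35, 41, 47] (size 3, min 35) -> median=33
Step 8: insert 46 -> lo=[9, 14, 26, 33] (size 4, max 33) hi=[35, 41, 46, 47] (size 4, min 35) -> median=34
Step 9: insert 31 -> lo=[9, 14, 26, 31, 33] (size 5, max 33) hi=[35, 41, 46, 47] (size 4, min 35) -> median=33
Step 10: insert 31 -> lo=[9, 14, 26, 31, 31] (size 5, max 31) hi=[33, 35, 41, 46, 47] (size 5, min 33) -> median=32
Step 11: insert 4 -> lo=[4, 9, 14, 26, 31, 31] (size 6, max 31) hi=[33, 35, 41, 46, 47] (size 5, min 33) -> median=31
Step 12: insert 19 -> lo=[4, 9, 14, 19, 26, 31] (size 6, max 31) hi=[31, 33, 35, 41, 46, 47] (size 6, min 31) -> median=31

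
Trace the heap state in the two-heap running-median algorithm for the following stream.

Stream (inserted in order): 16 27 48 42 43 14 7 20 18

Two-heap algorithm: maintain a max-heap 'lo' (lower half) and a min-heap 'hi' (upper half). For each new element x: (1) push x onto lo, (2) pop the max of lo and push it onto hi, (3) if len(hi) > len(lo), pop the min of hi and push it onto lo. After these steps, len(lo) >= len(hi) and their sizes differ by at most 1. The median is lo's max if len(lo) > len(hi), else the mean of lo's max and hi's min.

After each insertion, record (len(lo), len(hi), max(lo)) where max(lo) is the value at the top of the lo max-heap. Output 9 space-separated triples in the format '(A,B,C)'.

Answer: (1,0,16) (1,1,16) (2,1,27) (2,2,27) (3,2,42) (3,3,27) (4,3,27) (4,4,20) (5,4,20)

Derivation:
Step 1: insert 16 -> lo=[16] hi=[] -> (len(lo)=1, len(hi)=0, max(lo)=16)
Step 2: insert 27 -> lo=[16] hi=[27] -> (len(lo)=1, len(hi)=1, max(lo)=16)
Step 3: insert 48 -> lo=[16, 27] hi=[48] -> (len(lo)=2, len(hi)=1, max(lo)=27)
Step 4: insert 42 -> lo=[16, 27] hi=[42, 48] -> (len(lo)=2, len(hi)=2, max(lo)=27)
Step 5: insert 43 -> lo=[16, 27, 42] hi=[43, 48] -> (len(lo)=3, len(hi)=2, max(lo)=42)
Step 6: insert 14 -> lo=[14, 16, 27] hi=[42, 43, 48] -> (len(lo)=3, len(hi)=3, max(lo)=27)
Step 7: insert 7 -> lo=[7, 14, 16, 27] hi=[42, 43, 48] -> (len(lo)=4, len(hi)=3, max(lo)=27)
Step 8: insert 20 -> lo=[7, 14, 16, 20] hi=[27, 42, 43, 48] -> (len(lo)=4, len(hi)=4, max(lo)=20)
Step 9: insert 18 -> lo=[7, 14, 16, 18, 20] hi=[27, 42, 43, 48] -> (len(lo)=5, len(hi)=4, max(lo)=20)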